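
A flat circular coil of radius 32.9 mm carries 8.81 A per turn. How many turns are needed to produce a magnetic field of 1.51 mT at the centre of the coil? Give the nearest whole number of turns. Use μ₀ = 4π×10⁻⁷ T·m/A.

N = 9

For an N-turn coil, B = Nμ₀I/(2R). A single turn gives B₁ = 1.68×10⁻⁴ T with R = 0.0329 m.
N = B/B₁ = 1.51×10⁻³ / 1.68×10⁻⁴ = 8.97.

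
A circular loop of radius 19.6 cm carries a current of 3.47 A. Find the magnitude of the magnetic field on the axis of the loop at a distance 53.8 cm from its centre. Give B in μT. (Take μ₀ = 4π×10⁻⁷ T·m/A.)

B ≈ 0.446 μT

On the axis of a circular loop, B = μ₀IR² / [2(R²+z²)^(3/2)].
R² + z² = (0.196)² + (0.538)² = 0.3279 m², and (R²+z²)^(3/2) = 0.188 m³.
B = (4π×10⁻⁷ × 3.47 × 0.03842) / (2 × 0.188) = 4.46×10⁻⁷ T.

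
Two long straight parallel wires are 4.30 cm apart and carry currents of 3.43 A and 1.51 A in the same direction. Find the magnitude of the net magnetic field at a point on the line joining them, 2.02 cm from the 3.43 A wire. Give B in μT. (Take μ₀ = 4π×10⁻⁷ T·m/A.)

Each long wire gives B = μ₀I/(2πd). Distances are d₁ = 0.0202 m and d₂ = 0.0228 m.
B₁ = 3.40×10⁻⁵ T, B₂ = 1.32×10⁻⁵ T.
Between parallel currents the two contributions point in opposite directions, so they subtract. B = |B₁ − B₂| = |3.40×10⁻⁵ − 1.32×10⁻⁵| = 2.07×10⁻⁵ T.

B ≈ 20.7 μT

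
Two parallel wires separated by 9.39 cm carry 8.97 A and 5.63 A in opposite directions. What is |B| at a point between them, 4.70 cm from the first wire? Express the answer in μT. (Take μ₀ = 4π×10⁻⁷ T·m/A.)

Each long wire gives B = μ₀I/(2πd). Distances are d₁ = 0.047 m and d₂ = 0.0469 m.
B₁ = 3.82×10⁻⁵ T, B₂ = 2.40×10⁻⁵ T.
Between antiparallel currents both contributions point the same way, so they add. B = B₁ + B₂ = 3.82×10⁻⁵ + 2.40×10⁻⁵ = 6.22×10⁻⁵ T.

B ≈ 62.2 μT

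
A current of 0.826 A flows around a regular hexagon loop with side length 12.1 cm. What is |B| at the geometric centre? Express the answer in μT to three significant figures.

B ≈ 4.73 μT

Each side is a finite straight segment at perpendicular distance d = a/(2 tan(π/6)) = 0.1048 m from the centre, with end-angles ±π/6.
One side contributes B₁ = (μ₀I/4πd)·2 sin(π/6) = 7.88×10⁻⁷ T.
All 6 sides add in the same direction: B = 6 × 7.88×10⁻⁷ = 4.73×10⁻⁶ T.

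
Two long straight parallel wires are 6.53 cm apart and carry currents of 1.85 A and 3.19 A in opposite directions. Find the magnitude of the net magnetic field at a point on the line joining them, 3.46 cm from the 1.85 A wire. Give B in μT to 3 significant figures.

B ≈ 31.5 μT

Each long wire gives B = μ₀I/(2πd). Distances are d₁ = 0.0346 m and d₂ = 0.0307 m.
B₁ = 1.07×10⁻⁵ T, B₂ = 2.08×10⁻⁵ T.
Between antiparallel currents both contributions point the same way, so they add. B = B₁ + B₂ = 1.07×10⁻⁵ + 2.08×10⁻⁵ = 3.15×10⁻⁵ T.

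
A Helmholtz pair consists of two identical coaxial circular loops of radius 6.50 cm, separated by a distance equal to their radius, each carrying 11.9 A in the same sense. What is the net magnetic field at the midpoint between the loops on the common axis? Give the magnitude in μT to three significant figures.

Each loop contributes B = μ₀IR²/[2(R²+z²)^(3/2)] on the axis, with z measured from that loop.
Loop 1 (z = 0.0325 m): B₁ = 8.23×10⁻⁵ T. Loop 2 (z = 0.0325 m): B₂ = 8.23×10⁻⁵ T.
The fields add: B = B₁ + B₂ = 1.65×10⁻⁴ T.

B ≈ 165 μT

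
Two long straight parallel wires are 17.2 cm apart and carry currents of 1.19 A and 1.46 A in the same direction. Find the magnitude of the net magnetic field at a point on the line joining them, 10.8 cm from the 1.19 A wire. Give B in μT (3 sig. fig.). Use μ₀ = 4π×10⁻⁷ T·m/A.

B ≈ 2.36 μT

Each long wire gives B = μ₀I/(2πd). Distances are d₁ = 0.108 m and d₂ = 0.064 m.
B₁ = 2.20×10⁻⁶ T, B₂ = 4.56×10⁻⁶ T.
Between parallel currents the two contributions point in opposite directions, so they subtract. B = |B₁ − B₂| = |2.20×10⁻⁶ − 4.56×10⁻⁶| = 2.36×10⁻⁶ T.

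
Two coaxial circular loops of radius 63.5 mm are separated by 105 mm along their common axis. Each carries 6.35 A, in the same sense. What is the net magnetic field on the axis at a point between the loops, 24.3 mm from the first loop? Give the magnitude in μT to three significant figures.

Each loop contributes B = μ₀IR²/[2(R²+z²)^(3/2)] on the axis, with z measured from that loop.
Loop 1 (z = 0.0243 m): B₁ = 5.12×10⁻⁵ T. Loop 2 (z = 0.0807 m): B₂ = 1.49×10⁻⁵ T.
The fields add: B = B₁ + B₂ = 6.60×10⁻⁵ T.

B ≈ 66.0 μT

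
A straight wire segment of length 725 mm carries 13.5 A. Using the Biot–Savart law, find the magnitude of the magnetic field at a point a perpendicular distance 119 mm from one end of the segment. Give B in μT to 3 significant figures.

B ≈ 11.2 μT

For a finite straight segment, B = (μ₀I/4πd)(sinθ₁ + sinθ₂), where θ₁, θ₂ are the angles from the perpendicular to each end.
The perpendicular foot is at one end, so the two end-offsets along the wire are 0 and L = 0.725 m.
sinθ₁ = 0/√(0²+0.119²) = 0.0000; sinθ₂ = 0.725/√(0.725²+0.119²) = 0.9868.
B = (4π×10⁻⁷ × 13.5) / (4π × 0.119) × (0.0000 + 0.9868) = 1.12×10⁻⁵ T.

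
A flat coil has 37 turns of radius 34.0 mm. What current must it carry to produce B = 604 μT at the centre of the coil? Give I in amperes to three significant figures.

For an N-turn coil, B = Nμ₀I/(2R) with R = 0.034 m, so I = 2RB/(Nμ₀) = 2 × 0.034 × 6.04×10⁻⁴ / (37 × 4π×10⁻⁷) = 0.883 A.

I ≈ 0.883 A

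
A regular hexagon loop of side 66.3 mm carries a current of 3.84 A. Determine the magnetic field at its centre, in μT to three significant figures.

Each side is a finite straight segment at perpendicular distance d = a/(2 tan(π/6)) = 0.05742 m from the centre, with end-angles ±π/6.
One side contributes B₁ = (μ₀I/4πd)·2 sin(π/6) = 6.69×10⁻⁶ T.
All 6 sides add in the same direction: B = 6 × 6.69×10⁻⁶ = 4.01×10⁻⁵ T.

B ≈ 40.1 μT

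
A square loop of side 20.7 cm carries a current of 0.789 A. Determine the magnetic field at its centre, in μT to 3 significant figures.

B ≈ 4.31 μT

Each side is a finite straight segment at perpendicular distance d = a/(2 tan(π/4)) = 0.1035 m from the centre, with end-angles ±π/4.
One side contributes B₁ = (μ₀I/4πd)·2 sin(π/4) = 1.08×10⁻⁶ T.
All 4 sides add in the same direction: B = 4 × 1.08×10⁻⁶ = 4.31×10⁻⁶ T.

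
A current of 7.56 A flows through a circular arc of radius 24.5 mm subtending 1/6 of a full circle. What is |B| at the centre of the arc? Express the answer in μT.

B ≈ 32.3 μT

The Biot–Savart field of a circular arc at its centre is B = μ₀Iφ/(4πR), with φ = 1.047 rad.
B = (4π×10⁻⁷ × 7.56 × 1.047) / (4π × 0.0245) = 3.23×10⁻⁵ T.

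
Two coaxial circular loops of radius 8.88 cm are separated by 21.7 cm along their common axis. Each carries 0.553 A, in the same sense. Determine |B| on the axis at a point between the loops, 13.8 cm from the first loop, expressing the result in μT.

B ≈ 2.25 μT

Each loop contributes B = μ₀IR²/[2(R²+z²)^(3/2)] on the axis, with z measured from that loop.
Loop 1 (z = 0.138 m): B₁ = 6.20×10⁻⁷ T. Loop 2 (z = 0.079 m): B₂ = 1.63×10⁻⁶ T.
The fields add: B = B₁ + B₂ = 2.25×10⁻⁶ T.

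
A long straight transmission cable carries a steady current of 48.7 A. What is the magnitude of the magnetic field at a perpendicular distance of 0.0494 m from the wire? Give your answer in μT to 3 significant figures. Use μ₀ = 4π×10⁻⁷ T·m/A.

For an infinitely long straight wire, B = μ₀I/(2πd).
B = (4π×10⁻⁷ × 48.7) / (2π × 0.0494) = 1.97×10⁻⁴ T.

B ≈ 197 μT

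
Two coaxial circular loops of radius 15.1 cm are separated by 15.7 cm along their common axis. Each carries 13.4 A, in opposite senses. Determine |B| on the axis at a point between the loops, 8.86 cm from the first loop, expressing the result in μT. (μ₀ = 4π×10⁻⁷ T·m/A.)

B ≈ 6.37 μT

Each loop contributes B = μ₀IR²/[2(R²+z²)^(3/2)] on the axis, with z measured from that loop.
Loop 1 (z = 0.0886 m): B₁ = 3.58×10⁻⁵ T. Loop 2 (z = 0.0684 m): B₂ = 4.21×10⁻⁵ T.
The fields oppose: B = |B₁ − B₂| = 6.37×10⁻⁶ T.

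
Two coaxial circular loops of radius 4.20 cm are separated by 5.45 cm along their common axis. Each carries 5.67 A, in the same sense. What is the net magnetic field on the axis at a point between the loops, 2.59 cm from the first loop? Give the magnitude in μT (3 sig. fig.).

B ≈ 100 μT

Each loop contributes B = μ₀IR²/[2(R²+z²)^(3/2)] on the axis, with z measured from that loop.
Loop 1 (z = 0.0259 m): B₁ = 5.23×10⁻⁵ T. Loop 2 (z = 0.0286 m): B₂ = 4.79×10⁻⁵ T.
The fields add: B = B₁ + B₂ = 1.00×10⁻⁴ T.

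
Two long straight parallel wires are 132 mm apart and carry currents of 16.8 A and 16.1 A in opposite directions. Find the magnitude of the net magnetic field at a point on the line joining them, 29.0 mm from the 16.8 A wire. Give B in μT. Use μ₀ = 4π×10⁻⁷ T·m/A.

Each long wire gives B = μ₀I/(2πd). Distances are d₁ = 0.029 m and d₂ = 0.103 m.
B₁ = 1.16×10⁻⁴ T, B₂ = 3.13×10⁻⁵ T.
Between antiparallel currents both contributions point the same way, so they add. B = B₁ + B₂ = 1.16×10⁻⁴ + 3.13×10⁻⁵ = 1.47×10⁻⁴ T.

B ≈ 147 μT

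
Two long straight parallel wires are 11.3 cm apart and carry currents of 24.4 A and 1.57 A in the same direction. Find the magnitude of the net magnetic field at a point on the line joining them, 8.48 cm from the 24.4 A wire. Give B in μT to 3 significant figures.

B ≈ 46.4 μT

Each long wire gives B = μ₀I/(2πd). Distances are d₁ = 0.0848 m and d₂ = 0.0282 m.
B₁ = 5.75×10⁻⁵ T, B₂ = 1.11×10⁻⁵ T.
Between parallel currents the two contributions point in opposite directions, so they subtract. B = |B₁ − B₂| = |5.75×10⁻⁵ − 1.11×10⁻⁵| = 4.64×10⁻⁵ T.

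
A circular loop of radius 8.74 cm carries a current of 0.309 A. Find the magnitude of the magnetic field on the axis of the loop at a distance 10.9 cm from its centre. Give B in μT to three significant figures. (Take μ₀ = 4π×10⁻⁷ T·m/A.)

On the axis of a circular loop, B = μ₀IR² / [2(R²+z²)^(3/2)].
R² + z² = (0.0874)² + (0.109)² = 0.01952 m², and (R²+z²)^(3/2) = 2.73×10⁻³ m³.
B = (4π×10⁻⁷ × 0.309 × 0.007639) / (2 × 2.73×10⁻³) = 5.44×10⁻⁷ T.

B ≈ 0.544 μT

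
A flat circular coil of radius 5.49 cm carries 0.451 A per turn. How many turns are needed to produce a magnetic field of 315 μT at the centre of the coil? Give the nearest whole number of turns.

For an N-turn coil, B = Nμ₀I/(2R). A single turn gives B₁ = 5.16×10⁻⁶ T with R = 0.0549 m.
N = B/B₁ = 3.15×10⁻⁴ / 5.16×10⁻⁶ = 61.03.

N = 61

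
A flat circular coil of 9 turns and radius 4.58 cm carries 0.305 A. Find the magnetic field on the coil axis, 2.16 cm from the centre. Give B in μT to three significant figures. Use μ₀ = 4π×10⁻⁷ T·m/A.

B ≈ 27.9 μT

For an N-turn flat coil, B = Nμ₀IR²/[2(R²+z²)^(3/2)] with R = 0.0458 m, z = 0.0216 m.
B = 9 × 3.10×10⁻⁶ T = 2.79×10⁻⁵ T.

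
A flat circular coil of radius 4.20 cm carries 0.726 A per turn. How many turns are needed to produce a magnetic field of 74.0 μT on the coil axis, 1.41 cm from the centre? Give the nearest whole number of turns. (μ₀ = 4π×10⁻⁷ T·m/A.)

N = 8

For an N-turn coil, B = Nμ₀IR²/[2(R²+z²)^(3/2)]. A single turn gives B₁ = 9.25×10⁻⁶ T with R = 0.042 m, z = 0.0141 m.
N = B/B₁ = 7.40×10⁻⁵ / 9.25×10⁻⁶ = 8.00.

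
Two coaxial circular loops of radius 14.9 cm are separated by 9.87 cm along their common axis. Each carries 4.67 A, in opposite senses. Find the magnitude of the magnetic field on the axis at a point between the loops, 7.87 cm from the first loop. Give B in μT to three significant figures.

Each loop contributes B = μ₀IR²/[2(R²+z²)^(3/2)] on the axis, with z measured from that loop.
Loop 1 (z = 0.0787 m): B₁ = 1.36×10⁻⁵ T. Loop 2 (z = 0.02 m): B₂ = 1.92×10⁻⁵ T.
The fields oppose: B = |B₁ − B₂| = 5.56×10⁻⁶ T.

B ≈ 5.56 μT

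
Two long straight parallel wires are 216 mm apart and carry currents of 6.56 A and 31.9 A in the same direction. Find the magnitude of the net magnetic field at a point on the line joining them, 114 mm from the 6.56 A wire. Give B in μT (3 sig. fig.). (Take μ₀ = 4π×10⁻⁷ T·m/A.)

Each long wire gives B = μ₀I/(2πd). Distances are d₁ = 0.114 m and d₂ = 0.102 m.
B₁ = 1.15×10⁻⁵ T, B₂ = 6.25×10⁻⁵ T.
Between parallel currents the two contributions point in opposite directions, so they subtract. B = |B₁ − B₂| = |1.15×10⁻⁵ − 6.25×10⁻⁵| = 5.10×10⁻⁵ T.

B ≈ 51.0 μT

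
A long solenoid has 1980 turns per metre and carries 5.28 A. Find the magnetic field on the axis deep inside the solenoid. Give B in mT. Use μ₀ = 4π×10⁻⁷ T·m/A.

B ≈ 13.1 mT

Inside a long solenoid, B = μ₀nI with n = 1980 turns/m.
B = 4π×10⁻⁷ × 1980 × 5.28 = 1.31×10⁻² T.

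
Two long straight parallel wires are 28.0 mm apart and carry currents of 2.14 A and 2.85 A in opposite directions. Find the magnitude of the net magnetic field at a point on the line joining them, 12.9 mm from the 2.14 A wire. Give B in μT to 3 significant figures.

Each long wire gives B = μ₀I/(2πd). Distances are d₁ = 0.0129 m and d₂ = 0.0151 m.
B₁ = 3.32×10⁻⁵ T, B₂ = 3.77×10⁻⁵ T.
Between antiparallel currents both contributions point the same way, so they add. B = B₁ + B₂ = 3.32×10⁻⁵ + 3.77×10⁻⁵ = 7.09×10⁻⁵ T.

B ≈ 70.9 μT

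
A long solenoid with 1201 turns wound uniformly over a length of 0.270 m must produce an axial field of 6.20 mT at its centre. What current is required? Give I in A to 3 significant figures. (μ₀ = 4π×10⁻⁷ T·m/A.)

Inside a long solenoid B = μ₀nI with n = 4448 m⁻¹, so I = B/(μ₀n).
I = 6.20×10⁻³ / (4π×10⁻⁷ × 4448) = 1.11 A.

I ≈ 1.11 A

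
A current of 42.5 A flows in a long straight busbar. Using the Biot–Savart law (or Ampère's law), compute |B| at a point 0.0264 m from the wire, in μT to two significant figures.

B ≈ 320 μT

For an infinitely long straight wire, B = μ₀I/(2πd).
B = (4π×10⁻⁷ × 42.5) / (2π × 0.0264) = 3.22×10⁻⁴ T.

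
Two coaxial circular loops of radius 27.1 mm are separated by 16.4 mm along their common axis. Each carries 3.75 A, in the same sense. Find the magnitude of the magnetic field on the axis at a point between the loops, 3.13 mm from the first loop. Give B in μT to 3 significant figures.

B ≈ 148 μT

Each loop contributes B = μ₀IR²/[2(R²+z²)^(3/2)] on the axis, with z measured from that loop.
Loop 1 (z = 0.00313 m): B₁ = 8.52×10⁻⁵ T. Loop 2 (z = 0.01327 m): B₂ = 6.30×10⁻⁵ T.
The fields add: B = B₁ + B₂ = 1.48×10⁻⁴ T.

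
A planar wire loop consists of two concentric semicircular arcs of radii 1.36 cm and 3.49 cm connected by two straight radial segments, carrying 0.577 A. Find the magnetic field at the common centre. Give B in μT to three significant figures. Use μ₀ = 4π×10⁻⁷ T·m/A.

The radial connectors point toward the centre, so dl × r̂ = 0 and they contribute nothing.
Each semicircle gives μ₀I/(4R): inner arc 1.33×10⁻⁵ T, outer arc 5.19×10⁻⁶ T.
The two arcs carry current in opposite angular senses, so their fields oppose: B = |1.33×10⁻⁵ − 5.19×10⁻⁶| = 8.13×10⁻⁶ T.

B ≈ 8.13 μT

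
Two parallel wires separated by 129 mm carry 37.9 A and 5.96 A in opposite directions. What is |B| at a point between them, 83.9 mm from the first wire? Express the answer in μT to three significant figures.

Each long wire gives B = μ₀I/(2πd). Distances are d₁ = 0.0839 m and d₂ = 0.0451 m.
B₁ = 9.03×10⁻⁵ T, B₂ = 2.64×10⁻⁵ T.
Between antiparallel currents both contributions point the same way, so they add. B = B₁ + B₂ = 9.03×10⁻⁵ + 2.64×10⁻⁵ = 1.17×10⁻⁴ T.

B ≈ 117 μT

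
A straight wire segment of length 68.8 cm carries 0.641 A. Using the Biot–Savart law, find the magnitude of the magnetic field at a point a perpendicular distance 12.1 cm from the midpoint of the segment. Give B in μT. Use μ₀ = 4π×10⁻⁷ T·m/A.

For a finite straight segment, B = (μ₀I/4πd)(sinθ₁ + sinθ₂), where θ₁, θ₂ are the angles from the perpendicular to each end.
The perpendicular from the point meets the wire at its midpoint, so each end is L/2 = 0.344 m away along the wire.
sinθ₁ = 0.344/√(0.344²+0.121²) = 0.9433; sinθ₂ = 0.344/√(0.344²+0.121²) = 0.9433.
B = (4π×10⁻⁷ × 0.641) / (4π × 0.121) × (0.9433 + 0.9433) = 9.99×10⁻⁷ T.

B ≈ 0.999 μT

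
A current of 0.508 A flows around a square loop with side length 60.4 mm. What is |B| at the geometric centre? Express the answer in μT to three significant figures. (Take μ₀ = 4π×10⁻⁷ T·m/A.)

Each side is a finite straight segment at perpendicular distance d = a/(2 tan(π/4)) = 0.0302 m from the centre, with end-angles ±π/4.
One side contributes B₁ = (μ₀I/4πd)·2 sin(π/4) = 2.38×10⁻⁶ T.
All 4 sides add in the same direction: B = 4 × 2.38×10⁻⁶ = 9.52×10⁻⁶ T.

B ≈ 9.52 μT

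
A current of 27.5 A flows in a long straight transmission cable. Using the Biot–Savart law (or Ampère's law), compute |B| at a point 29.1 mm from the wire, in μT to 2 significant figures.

For an infinitely long straight wire, B = μ₀I/(2πd).
B = (4π×10⁻⁷ × 27.5) / (2π × 0.0291) = 1.89×10⁻⁴ T.

B ≈ 190 μT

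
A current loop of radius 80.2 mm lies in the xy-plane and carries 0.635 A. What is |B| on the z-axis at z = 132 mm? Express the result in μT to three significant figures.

B ≈ 0.696 μT

On the axis of a circular loop, B = μ₀IR² / [2(R²+z²)^(3/2)].
R² + z² = (0.0802)² + (0.132)² = 0.02386 m², and (R²+z²)^(3/2) = 3.68×10⁻³ m³.
B = (4π×10⁻⁷ × 0.635 × 0.006432) / (2 × 3.68×10⁻³) = 6.96×10⁻⁷ T.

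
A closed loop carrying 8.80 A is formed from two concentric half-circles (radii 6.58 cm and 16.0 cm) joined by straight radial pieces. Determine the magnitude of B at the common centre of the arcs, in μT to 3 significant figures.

The radial connectors point toward the centre, so dl × r̂ = 0 and they contribute nothing.
Each semicircle gives μ₀I/(4R): inner arc 4.20×10⁻⁵ T, outer arc 1.73×10⁻⁵ T.
The two arcs carry current in opposite angular senses, so their fields oppose: B = |4.20×10⁻⁵ − 1.73×10⁻⁵| = 2.47×10⁻⁵ T.

B ≈ 24.7 μT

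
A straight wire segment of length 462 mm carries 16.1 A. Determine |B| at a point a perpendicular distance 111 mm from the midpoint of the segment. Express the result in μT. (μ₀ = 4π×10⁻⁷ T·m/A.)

B ≈ 26.1 μT

For a finite straight segment, B = (μ₀I/4πd)(sinθ₁ + sinθ₂), where θ₁, θ₂ are the angles from the perpendicular to each end.
The perpendicular from the point meets the wire at its midpoint, so each end is L/2 = 0.231 m away along the wire.
sinθ₁ = 0.231/√(0.231²+0.111²) = 0.9013; sinθ₂ = 0.231/√(0.231²+0.111²) = 0.9013.
B = (4π×10⁻⁷ × 16.1) / (4π × 0.111) × (0.9013 + 0.9013) = 2.61×10⁻⁵ T.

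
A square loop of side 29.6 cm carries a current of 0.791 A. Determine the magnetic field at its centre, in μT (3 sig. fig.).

Each side is a finite straight segment at perpendicular distance d = a/(2 tan(π/4)) = 0.148 m from the centre, with end-angles ±π/4.
One side contributes B₁ = (μ₀I/4πd)·2 sin(π/4) = 7.56×10⁻⁷ T.
All 4 sides add in the same direction: B = 4 × 7.56×10⁻⁷ = 3.02×10⁻⁶ T.

B ≈ 3.02 μT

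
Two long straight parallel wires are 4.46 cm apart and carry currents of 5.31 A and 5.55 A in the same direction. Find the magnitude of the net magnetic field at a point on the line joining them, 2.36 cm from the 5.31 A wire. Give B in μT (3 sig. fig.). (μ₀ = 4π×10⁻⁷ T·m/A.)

B ≈ 7.86 μT

Each long wire gives B = μ₀I/(2πd). Distances are d₁ = 0.0236 m and d₂ = 0.021 m.
B₁ = 4.50×10⁻⁵ T, B₂ = 5.29×10⁻⁵ T.
Between parallel currents the two contributions point in opposite directions, so they subtract. B = |B₁ − B₂| = |4.50×10⁻⁵ − 5.29×10⁻⁵| = 7.86×10⁻⁶ T.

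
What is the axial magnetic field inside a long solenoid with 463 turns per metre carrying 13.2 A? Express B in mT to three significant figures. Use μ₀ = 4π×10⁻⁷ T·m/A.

Inside a long solenoid, B = μ₀nI with n = 463 turns/m.
B = 4π×10⁻⁷ × 463 × 13.2 = 7.68×10⁻³ T.

B ≈ 7.68 mT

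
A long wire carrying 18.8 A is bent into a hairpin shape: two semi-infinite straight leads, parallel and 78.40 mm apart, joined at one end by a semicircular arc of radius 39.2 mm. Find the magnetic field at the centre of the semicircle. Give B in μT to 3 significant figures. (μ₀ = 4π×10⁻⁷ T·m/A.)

B ≈ 247 μT

The semicircular arc contributes B_arc = μ₀I·π/(4πR) = μ₀I/(4R) = 1.51×10⁻⁴ T.
Each semi-infinite lead is at perpendicular distance R = 0.0392 m from the centre, with the perpendicular foot at its near end, so it contributes μ₀I/(4πR); both point the same way, together 9.59×10⁻⁵ T.
Arc and leads all point the same direction: B = 1.51×10⁻⁴ + 9.59×10⁻⁵ = 2.47×10⁻⁴ T.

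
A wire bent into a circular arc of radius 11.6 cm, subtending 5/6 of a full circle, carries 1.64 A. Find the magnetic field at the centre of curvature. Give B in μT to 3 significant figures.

B ≈ 7.40 μT

The Biot–Savart field of a circular arc at its centre is B = μ₀Iφ/(4πR), with φ = 5.236 rad.
B = (4π×10⁻⁷ × 1.64 × 5.236) / (4π × 0.116) = 7.40×10⁻⁶ T.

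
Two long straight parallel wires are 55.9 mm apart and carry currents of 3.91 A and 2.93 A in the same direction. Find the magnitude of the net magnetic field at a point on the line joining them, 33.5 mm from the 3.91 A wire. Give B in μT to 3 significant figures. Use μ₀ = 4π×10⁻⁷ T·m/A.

Each long wire gives B = μ₀I/(2πd). Distances are d₁ = 0.0335 m and d₂ = 0.0224 m.
B₁ = 2.33×10⁻⁵ T, B₂ = 2.62×10⁻⁵ T.
Between parallel currents the two contributions point in opposite directions, so they subtract. B = |B₁ − B₂| = |2.33×10⁻⁵ − 2.62×10⁻⁵| = 2.82×10⁻⁶ T.

B ≈ 2.82 μT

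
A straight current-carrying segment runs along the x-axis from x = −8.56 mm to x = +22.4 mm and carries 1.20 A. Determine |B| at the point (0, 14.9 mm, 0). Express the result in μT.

B ≈ 10.7 μT

For a finite straight segment, B = (μ₀I/4πd)(sinθ₁ + sinθ₂), where θ₁, θ₂ are the angles from the perpendicular to each end.
The perpendicular distance is d = 0.0149 m; the end-offsets along the wire are a = 0.00856 m and b = 0.0224 m.
sinθ₁ = 0.00856/√(0.00856²+0.0149²) = 0.4981; sinθ₂ = 0.0224/√(0.0224²+0.0149²) = 0.8326.
B = (4π×10⁻⁷ × 1.20) / (4π × 0.0149) × (0.4981 + 0.8326) = 1.07×10⁻⁵ T.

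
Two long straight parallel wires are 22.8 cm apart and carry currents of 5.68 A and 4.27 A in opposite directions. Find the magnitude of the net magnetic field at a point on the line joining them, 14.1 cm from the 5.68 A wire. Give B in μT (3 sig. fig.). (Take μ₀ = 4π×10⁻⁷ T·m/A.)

B ≈ 17.9 μT

Each long wire gives B = μ₀I/(2πd). Distances are d₁ = 0.141 m and d₂ = 0.087 m.
B₁ = 8.06×10⁻⁶ T, B₂ = 9.82×10⁻⁶ T.
Between antiparallel currents both contributions point the same way, so they add. B = B₁ + B₂ = 8.06×10⁻⁶ + 9.82×10⁻⁶ = 1.79×10⁻⁵ T.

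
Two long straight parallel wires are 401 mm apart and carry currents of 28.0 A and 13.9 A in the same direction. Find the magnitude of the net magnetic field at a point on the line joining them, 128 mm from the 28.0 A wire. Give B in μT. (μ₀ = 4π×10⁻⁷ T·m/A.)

Each long wire gives B = μ₀I/(2πd). Distances are d₁ = 0.128 m and d₂ = 0.273 m.
B₁ = 4.37×10⁻⁵ T, B₂ = 1.02×10⁻⁵ T.
Between parallel currents the two contributions point in opposite directions, so they subtract. B = |B₁ − B₂| = |4.37×10⁻⁵ − 1.02×10⁻⁵| = 3.36×10⁻⁵ T.

B ≈ 33.6 μT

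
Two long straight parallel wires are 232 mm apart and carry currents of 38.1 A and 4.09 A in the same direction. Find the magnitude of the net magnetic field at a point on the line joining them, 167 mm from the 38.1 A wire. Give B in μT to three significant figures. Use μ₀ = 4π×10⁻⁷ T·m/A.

B ≈ 33.0 μT

Each long wire gives B = μ₀I/(2πd). Distances are d₁ = 0.167 m and d₂ = 0.065 m.
B₁ = 4.56×10⁻⁵ T, B₂ = 1.26×10⁻⁵ T.
Between parallel currents the two contributions point in opposite directions, so they subtract. B = |B₁ − B₂| = |4.56×10⁻⁵ − 1.26×10⁻⁵| = 3.30×10⁻⁵ T.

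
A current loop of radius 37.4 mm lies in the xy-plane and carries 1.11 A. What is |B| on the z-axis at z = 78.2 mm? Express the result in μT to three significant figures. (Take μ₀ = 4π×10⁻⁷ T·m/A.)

On the axis of a circular loop, B = μ₀IR² / [2(R²+z²)^(3/2)].
R² + z² = (0.0374)² + (0.0782)² = 0.007514 m², and (R²+z²)^(3/2) = 6.51×10⁻⁴ m³.
B = (4π×10⁻⁷ × 1.11 × 0.001399) / (2 × 6.51×10⁻⁴) = 1.50×10⁻⁶ T.

B ≈ 1.50 μT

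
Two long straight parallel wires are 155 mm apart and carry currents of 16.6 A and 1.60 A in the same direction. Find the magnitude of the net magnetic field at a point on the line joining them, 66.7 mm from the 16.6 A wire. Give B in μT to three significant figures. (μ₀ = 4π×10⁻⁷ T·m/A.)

Each long wire gives B = μ₀I/(2πd). Distances are d₁ = 0.0667 m and d₂ = 0.0883 m.
B₁ = 4.98×10⁻⁵ T, B₂ = 3.62×10⁻⁶ T.
Between parallel currents the two contributions point in opposite directions, so they subtract. B = |B₁ − B₂| = |4.98×10⁻⁵ − 3.62×10⁻⁶| = 4.62×10⁻⁵ T.

B ≈ 46.2 μT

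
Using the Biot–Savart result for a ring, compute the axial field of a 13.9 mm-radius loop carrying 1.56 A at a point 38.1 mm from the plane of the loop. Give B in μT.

B ≈ 2.84 μT

On the axis of a circular loop, B = μ₀IR² / [2(R²+z²)^(3/2)].
R² + z² = (0.0139)² + (0.0381)² = 0.001645 m², and (R²+z²)^(3/2) = 6.67×10⁻⁵ m³.
B = (4π×10⁻⁷ × 1.56 × 0.0001932) / (2 × 6.67×10⁻⁵) = 2.84×10⁻⁶ T.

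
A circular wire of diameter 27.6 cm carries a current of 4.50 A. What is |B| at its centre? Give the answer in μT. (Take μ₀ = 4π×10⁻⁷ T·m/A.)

B ≈ 20.5 μT

At the centre of a circular loop the Biot–Savart law gives B = μ₀I/(2R) (so R = 0.138 m).
B = (4π×10⁻⁷ × 4.50) / (2 × 0.138) = 2.05×10⁻⁵ T.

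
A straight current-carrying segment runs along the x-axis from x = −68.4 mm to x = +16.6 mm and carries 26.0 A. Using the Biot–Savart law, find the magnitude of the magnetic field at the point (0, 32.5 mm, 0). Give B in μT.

B ≈ 109 μT

For a finite straight segment, B = (μ₀I/4πd)(sinθ₁ + sinθ₂), where θ₁, θ₂ are the angles from the perpendicular to each end.
The perpendicular distance is d = 0.0325 m; the end-offsets along the wire are a = 0.0684 m and b = 0.0166 m.
sinθ₁ = 0.0684/√(0.0684²+0.0325²) = 0.9032; sinθ₂ = 0.0166/√(0.0166²+0.0325²) = 0.4549.
B = (4π×10⁻⁷ × 26.0) / (4π × 0.0325) × (0.9032 + 0.4549) = 1.09×10⁻⁴ T.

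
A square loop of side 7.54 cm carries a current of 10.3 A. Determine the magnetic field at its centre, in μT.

Each side is a finite straight segment at perpendicular distance d = a/(2 tan(π/4)) = 0.0377 m from the centre, with end-angles ±π/4.
One side contributes B₁ = (μ₀I/4πd)·2 sin(π/4) = 3.86×10⁻⁵ T.
All 4 sides add in the same direction: B = 4 × 3.86×10⁻⁵ = 1.55×10⁻⁴ T.

B ≈ 155 μT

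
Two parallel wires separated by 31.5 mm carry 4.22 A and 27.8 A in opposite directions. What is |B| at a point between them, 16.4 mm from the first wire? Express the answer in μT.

B ≈ 420 μT

Each long wire gives B = μ₀I/(2πd). Distances are d₁ = 0.0164 m and d₂ = 0.0151 m.
B₁ = 5.15×10⁻⁵ T, B₂ = 3.68×10⁻⁴ T.
Between antiparallel currents both contributions point the same way, so they add. B = B₁ + B₂ = 5.15×10⁻⁵ + 3.68×10⁻⁴ = 4.20×10⁻⁴ T.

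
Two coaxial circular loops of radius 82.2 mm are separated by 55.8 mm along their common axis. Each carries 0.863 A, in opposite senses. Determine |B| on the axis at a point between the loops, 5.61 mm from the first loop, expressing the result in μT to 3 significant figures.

Each loop contributes B = μ₀IR²/[2(R²+z²)^(3/2)] on the axis, with z measured from that loop.
Loop 1 (z = 0.00561 m): B₁ = 6.55×10⁻⁶ T. Loop 2 (z = 0.05019 m): B₂ = 4.10×10⁻⁶ T.
The fields oppose: B = |B₁ − B₂| = 2.45×10⁻⁶ T.

B ≈ 2.45 μT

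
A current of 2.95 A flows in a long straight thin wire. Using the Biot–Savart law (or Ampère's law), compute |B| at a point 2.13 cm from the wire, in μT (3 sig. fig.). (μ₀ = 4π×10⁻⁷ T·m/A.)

B ≈ 27.7 μT

For an infinitely long straight wire, B = μ₀I/(2πd).
B = (4π×10⁻⁷ × 2.95) / (2π × 0.0213) = 2.77×10⁻⁵ T.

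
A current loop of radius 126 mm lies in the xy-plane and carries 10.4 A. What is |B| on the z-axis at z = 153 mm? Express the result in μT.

On the axis of a circular loop, B = μ₀IR² / [2(R²+z²)^(3/2)].
R² + z² = (0.126)² + (0.153)² = 0.03929 m², and (R²+z²)^(3/2) = 7.79×10⁻³ m³.
B = (4π×10⁻⁷ × 10.4 × 0.01588) / (2 × 7.79×10⁻³) = 1.33×10⁻⁵ T.

B ≈ 13.3 μT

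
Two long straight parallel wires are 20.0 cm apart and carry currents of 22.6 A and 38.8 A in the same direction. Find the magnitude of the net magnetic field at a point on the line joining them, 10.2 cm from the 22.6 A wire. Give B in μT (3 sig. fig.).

Each long wire gives B = μ₀I/(2πd). Distances are d₁ = 0.102 m and d₂ = 0.098 m.
B₁ = 4.43×10⁻⁵ T, B₂ = 7.92×10⁻⁵ T.
Between parallel currents the two contributions point in opposite directions, so they subtract. B = |B₁ − B₂| = |4.43×10⁻⁵ − 7.92×10⁻⁵| = 3.49×10⁻⁵ T.

B ≈ 34.9 μT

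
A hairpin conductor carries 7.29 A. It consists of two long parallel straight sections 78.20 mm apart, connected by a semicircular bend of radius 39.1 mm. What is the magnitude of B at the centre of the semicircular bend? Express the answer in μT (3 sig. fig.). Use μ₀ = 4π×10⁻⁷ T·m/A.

B ≈ 95.9 μT

The semicircular arc contributes B_arc = μ₀I·π/(4πR) = μ₀I/(4R) = 5.86×10⁻⁵ T.
Each semi-infinite lead is at perpendicular distance R = 0.0391 m from the centre, with the perpendicular foot at its near end, so it contributes μ₀I/(4πR); both point the same way, together 3.73×10⁻⁵ T.
Arc and leads all point the same direction: B = 5.86×10⁻⁵ + 3.73×10⁻⁵ = 9.59×10⁻⁵ T.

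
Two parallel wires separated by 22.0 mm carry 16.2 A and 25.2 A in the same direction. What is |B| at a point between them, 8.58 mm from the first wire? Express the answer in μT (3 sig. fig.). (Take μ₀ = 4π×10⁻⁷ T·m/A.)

B ≈ 2.06 μT

Each long wire gives B = μ₀I/(2πd). Distances are d₁ = 0.00858 m and d₂ = 0.01342 m.
B₁ = 3.78×10⁻⁴ T, B₂ = 3.76×10⁻⁴ T.
Between parallel currents the two contributions point in opposite directions, so they subtract. B = |B₁ − B₂| = |3.78×10⁻⁴ − 3.76×10⁻⁴| = 2.06×10⁻⁶ T.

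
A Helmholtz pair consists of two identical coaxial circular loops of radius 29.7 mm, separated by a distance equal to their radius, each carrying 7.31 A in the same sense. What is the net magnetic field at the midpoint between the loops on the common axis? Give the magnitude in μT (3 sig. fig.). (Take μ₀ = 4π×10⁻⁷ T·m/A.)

B ≈ 221 μT

Each loop contributes B = μ₀IR²/[2(R²+z²)^(3/2)] on the axis, with z measured from that loop.
Loop 1 (z = 0.01485 m): B₁ = 1.11×10⁻⁴ T. Loop 2 (z = 0.01485 m): B₂ = 1.11×10⁻⁴ T.
The fields add: B = B₁ + B₂ = 2.21×10⁻⁴ T.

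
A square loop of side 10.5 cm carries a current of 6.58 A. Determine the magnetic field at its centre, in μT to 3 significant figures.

Each side is a finite straight segment at perpendicular distance d = a/(2 tan(π/4)) = 0.0525 m from the centre, with end-angles ±π/4.
One side contributes B₁ = (μ₀I/4πd)·2 sin(π/4) = 1.77×10⁻⁵ T.
All 4 sides add in the same direction: B = 4 × 1.77×10⁻⁵ = 7.09×10⁻⁵ T.

B ≈ 70.9 μT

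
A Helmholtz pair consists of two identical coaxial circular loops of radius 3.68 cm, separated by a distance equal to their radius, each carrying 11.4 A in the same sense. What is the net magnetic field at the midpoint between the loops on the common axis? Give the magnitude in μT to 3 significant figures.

Each loop contributes B = μ₀IR²/[2(R²+z²)^(3/2)] on the axis, with z measured from that loop.
Loop 1 (z = 0.0184 m): B₁ = 1.39×10⁻⁴ T. Loop 2 (z = 0.0184 m): B₂ = 1.39×10⁻⁴ T.
The fields add: B = B₁ + B₂ = 2.79×10⁻⁴ T.

B ≈ 279 μT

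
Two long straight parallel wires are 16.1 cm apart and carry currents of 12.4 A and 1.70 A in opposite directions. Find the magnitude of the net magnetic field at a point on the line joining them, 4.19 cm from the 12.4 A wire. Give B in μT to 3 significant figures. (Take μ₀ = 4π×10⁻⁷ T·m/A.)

Each long wire gives B = μ₀I/(2πd). Distances are d₁ = 0.0419 m and d₂ = 0.1191 m.
B₁ = 5.92×10⁻⁵ T, B₂ = 2.85×10⁻⁶ T.
Between antiparallel currents both contributions point the same way, so they add. B = B₁ + B₂ = 5.92×10⁻⁵ + 2.85×10⁻⁶ = 6.20×10⁻⁵ T.

B ≈ 62.0 μT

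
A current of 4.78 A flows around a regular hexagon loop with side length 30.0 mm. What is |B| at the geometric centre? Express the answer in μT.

Each side is a finite straight segment at perpendicular distance d = a/(2 tan(π/6)) = 0.02598 m from the centre, with end-angles ±π/6.
One side contributes B₁ = (μ₀I/4πd)·2 sin(π/6) = 1.84×10⁻⁵ T.
All 6 sides add in the same direction: B = 6 × 1.84×10⁻⁵ = 1.10×10⁻⁴ T.

B ≈ 110 μT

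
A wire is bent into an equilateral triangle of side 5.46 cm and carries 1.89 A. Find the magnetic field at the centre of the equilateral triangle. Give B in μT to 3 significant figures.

B ≈ 62.3 μT

Each side is a finite straight segment at perpendicular distance d = a/(2 tan(π/3)) = 0.01576 m from the centre, with end-angles ±π/3.
One side contributes B₁ = (μ₀I/4πd)·2 sin(π/3) = 2.08×10⁻⁵ T.
All 3 sides add in the same direction: B = 3 × 2.08×10⁻⁵ = 6.23×10⁻⁵ T.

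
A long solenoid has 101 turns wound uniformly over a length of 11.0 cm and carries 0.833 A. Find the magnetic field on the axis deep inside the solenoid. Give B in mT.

B ≈ 0.961 mT

Inside a long solenoid, B = μ₀nI with n = 918.2 turns/m.
B = 4π×10⁻⁷ × 918.2 × 0.833 = 9.61×10⁻⁴ T.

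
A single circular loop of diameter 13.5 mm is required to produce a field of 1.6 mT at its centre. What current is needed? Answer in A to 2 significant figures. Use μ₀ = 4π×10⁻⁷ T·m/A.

At the centre of a circular loop B = μ₀I/(2R), so I = 2RB/μ₀.
With R = 0.00675 m, I = 2 × 0.00675 × 1.60×10⁻³ / (4π×10⁻⁷) = 17.2 A.

I ≈ 17 A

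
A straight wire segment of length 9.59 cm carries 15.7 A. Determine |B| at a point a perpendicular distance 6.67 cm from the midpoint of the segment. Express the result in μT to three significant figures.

B ≈ 27.5 μT

For a finite straight segment, B = (μ₀I/4πd)(sinθ₁ + sinθ₂), where θ₁, θ₂ are the angles from the perpendicular to each end.
The perpendicular from the point meets the wire at its midpoint, so each end is L/2 = 0.04795 m away along the wire.
sinθ₁ = 0.04795/√(0.04795²+0.0667²) = 0.5837; sinθ₂ = 0.04795/√(0.04795²+0.0667²) = 0.5837.
B = (4π×10⁻⁷ × 15.7) / (4π × 0.0667) × (0.5837 + 0.5837) = 2.75×10⁻⁵ T.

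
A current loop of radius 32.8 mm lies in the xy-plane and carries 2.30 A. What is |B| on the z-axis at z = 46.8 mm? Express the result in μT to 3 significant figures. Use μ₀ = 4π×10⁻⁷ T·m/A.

B ≈ 8.33 μT

On the axis of a circular loop, B = μ₀IR² / [2(R²+z²)^(3/2)].
R² + z² = (0.0328)² + (0.0468)² = 0.003266 m², and (R²+z²)^(3/2) = 1.87×10⁻⁴ m³.
B = (4π×10⁻⁷ × 2.30 × 0.001076) / (2 × 1.87×10⁻⁴) = 8.33×10⁻⁶ T.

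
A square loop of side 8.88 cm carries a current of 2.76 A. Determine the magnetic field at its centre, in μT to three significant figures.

Each side is a finite straight segment at perpendicular distance d = a/(2 tan(π/4)) = 0.0444 m from the centre, with end-angles ±π/4.
One side contributes B₁ = (μ₀I/4πd)·2 sin(π/4) = 8.79×10⁻⁶ T.
All 4 sides add in the same direction: B = 4 × 8.79×10⁻⁶ = 3.52×10⁻⁵ T.

B ≈ 35.2 μT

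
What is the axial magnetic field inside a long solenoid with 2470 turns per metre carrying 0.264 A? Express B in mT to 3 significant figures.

Inside a long solenoid, B = μ₀nI with n = 2470 turns/m.
B = 4π×10⁻⁷ × 2470 × 0.264 = 8.19×10⁻⁴ T.

B ≈ 0.819 mT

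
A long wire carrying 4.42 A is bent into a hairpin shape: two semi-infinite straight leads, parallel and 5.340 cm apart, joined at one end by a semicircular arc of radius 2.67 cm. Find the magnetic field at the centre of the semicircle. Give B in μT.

B ≈ 85.1 μT

The semicircular arc contributes B_arc = μ₀I·π/(4πR) = μ₀I/(4R) = 5.20×10⁻⁵ T.
Each semi-infinite lead is at perpendicular distance R = 0.0267 m from the centre, with the perpendicular foot at its near end, so it contributes μ₀I/(4πR); both point the same way, together 3.31×10⁻⁵ T.
Arc and leads all point the same direction: B = 5.20×10⁻⁵ + 3.31×10⁻⁵ = 8.51×10⁻⁵ T.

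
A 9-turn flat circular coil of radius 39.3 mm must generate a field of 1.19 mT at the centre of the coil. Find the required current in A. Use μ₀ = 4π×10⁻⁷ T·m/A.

For an N-turn coil, B = Nμ₀I/(2R) with R = 0.0393 m, so I = 2RB/(Nμ₀) = 2 × 0.0393 × 1.19×10⁻³ / (9 × 4π×10⁻⁷) = 8.27 A.

I ≈ 8.27 A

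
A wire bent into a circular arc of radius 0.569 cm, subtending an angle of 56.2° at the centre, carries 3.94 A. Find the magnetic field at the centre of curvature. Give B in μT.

B ≈ 67.9 μT

The Biot–Savart field of a circular arc at its centre is B = μ₀Iφ/(4πR), with φ = 0.9809 rad.
B = (4π×10⁻⁷ × 3.94 × 0.9809) / (4π × 0.00569) = 6.79×10⁻⁵ T.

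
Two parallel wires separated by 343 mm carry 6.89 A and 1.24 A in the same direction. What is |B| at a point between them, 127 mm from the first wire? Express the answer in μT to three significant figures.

Each long wire gives B = μ₀I/(2πd). Distances are d₁ = 0.127 m and d₂ = 0.216 m.
B₁ = 1.09×10⁻⁵ T, B₂ = 1.15×10⁻⁶ T.
Between parallel currents the two contributions point in opposite directions, so they subtract. B = |B₁ − B₂| = |1.09×10⁻⁵ − 1.15×10⁻⁶| = 9.70×10⁻⁶ T.

B ≈ 9.70 μT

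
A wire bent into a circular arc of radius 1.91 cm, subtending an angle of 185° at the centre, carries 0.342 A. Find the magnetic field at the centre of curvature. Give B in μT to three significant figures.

B ≈ 5.78 μT

The Biot–Savart field of a circular arc at its centre is B = μ₀Iφ/(4πR), with φ = 3.229 rad.
B = (4π×10⁻⁷ × 0.342 × 3.229) / (4π × 0.0191) = 5.78×10⁻⁶ T.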